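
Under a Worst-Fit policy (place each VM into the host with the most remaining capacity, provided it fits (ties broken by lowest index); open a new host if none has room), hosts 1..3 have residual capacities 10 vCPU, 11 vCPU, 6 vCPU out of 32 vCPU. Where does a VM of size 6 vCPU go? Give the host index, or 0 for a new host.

2

Hosts with room: host 1 (10 vCPU), host 2 (11 vCPU), host 3 (6 vCPU).
Most room is host 2 with 11 vCPU free.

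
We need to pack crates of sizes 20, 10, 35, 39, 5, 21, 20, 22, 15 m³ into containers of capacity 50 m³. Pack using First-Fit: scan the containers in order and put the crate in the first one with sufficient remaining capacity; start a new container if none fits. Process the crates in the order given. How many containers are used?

5 containers

container 1: place 20 m³, 30 m³ left
container 1: place 10 m³, 20 m³ left
container 2: place 35 m³, 15 m³ left
container 3: place 39 m³, 11 m³ left
container 1: place 5 m³, 15 m³ left
container 4: place 21 m³, 29 m³ left
container 4: place 20 m³, 9 m³ left
container 5: place 22 m³, 28 m³ left
container 1: place 15 m³, 0 m³ left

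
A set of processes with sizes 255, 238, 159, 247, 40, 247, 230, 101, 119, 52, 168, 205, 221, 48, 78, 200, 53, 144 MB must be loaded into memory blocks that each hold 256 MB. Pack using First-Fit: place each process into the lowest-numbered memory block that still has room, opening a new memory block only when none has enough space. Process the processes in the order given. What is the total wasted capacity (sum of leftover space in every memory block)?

523

memory block 1: place 255 MB, 1 MB left
memory block 2: place 238 MB, 18 MB left
memory block 3: place 159 MB, 97 MB left
memory block 4: place 247 MB, 9 MB left
memory block 3: place 40 MB, 57 MB left
memory block 5: place 247 MB, 9 MB left
memory block 6: place 230 MB, 26 MB left
memory block 7: place 101 MB, 155 MB left
memory block 7: place 119 MB, 36 MB left
memory block 3: place 52 MB, 5 MB left
memory block 8: place 168 MB, 88 MB left
memory block 9: place 205 MB, 51 MB left
memory block 10: place 221 MB, 35 MB left
memory block 8: place 48 MB, 40 MB left
memory block 11: place 78 MB, 178 MB left
memory block 12: place 200 MB, 56 MB left
memory block 11: place 53 MB, 125 MB left
memory block 13: place 144 MB, 112 MB left
13 memory blocks × 256 MB = 3328 MB; used 2805 MB; unused 523 MB.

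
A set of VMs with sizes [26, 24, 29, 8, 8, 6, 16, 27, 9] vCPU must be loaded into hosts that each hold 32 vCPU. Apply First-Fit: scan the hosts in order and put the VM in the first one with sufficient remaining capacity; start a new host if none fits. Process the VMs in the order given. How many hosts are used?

host 1: place 26 vCPU, 6 vCPU left
host 2: place 24 vCPU, 8 vCPU left
host 3: place 29 vCPU, 3 vCPU left
host 2: place 8 vCPU, 0 vCPU left
host 4: place 8 vCPU, 24 vCPU left
host 1: place 6 vCPU, 0 vCPU left
host 4: place 16 vCPU, 8 vCPU left
host 5: place 27 vCPU, 5 vCPU left
host 6: place 9 vCPU, 23 vCPU left

6 hosts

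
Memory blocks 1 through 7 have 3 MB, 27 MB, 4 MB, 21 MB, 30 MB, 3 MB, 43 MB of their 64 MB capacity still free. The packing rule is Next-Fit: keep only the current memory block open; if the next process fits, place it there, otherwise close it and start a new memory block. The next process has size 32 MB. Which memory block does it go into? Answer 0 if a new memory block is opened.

Next-Fit only looks at memory block 7, which has 43 MB free.
32 MB fits there.

7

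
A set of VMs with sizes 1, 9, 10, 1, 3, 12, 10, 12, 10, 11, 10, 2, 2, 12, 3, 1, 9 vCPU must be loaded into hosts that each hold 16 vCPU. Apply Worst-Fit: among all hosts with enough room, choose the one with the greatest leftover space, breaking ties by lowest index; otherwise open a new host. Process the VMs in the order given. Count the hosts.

10

1 vCPU → host 1 (remaining 15 vCPU)
9 vCPU → host 1 (remaining 6 vCPU)
10 vCPU → host 2 (remaining 6 vCPU)
1 vCPU → host 1 (remaining 5 vCPU)
3 vCPU → host 2 (remaining 3 vCPU)
12 vCPU → host 3 (remaining 4 vCPU)
10 vCPU → host 4 (remaining 6 vCPU)
12 vCPU → host 5 (remaining 4 vCPU)
10 vCPU → host 6 (remaining 6 vCPU)
11 vCPU → host 7 (remaining 5 vCPU)
10 vCPU → host 8 (remaining 6 vCPU)
2 vCPU → host 4 (remaining 4 vCPU)
2 vCPU → host 6 (remaining 4 vCPU)
12 vCPU → host 9 (remaining 4 vCPU)
3 vCPU → host 8 (remaining 3 vCPU)
1 vCPU → host 1 (remaining 4 vCPU)
9 vCPU → host 10 (remaining 7 vCPU)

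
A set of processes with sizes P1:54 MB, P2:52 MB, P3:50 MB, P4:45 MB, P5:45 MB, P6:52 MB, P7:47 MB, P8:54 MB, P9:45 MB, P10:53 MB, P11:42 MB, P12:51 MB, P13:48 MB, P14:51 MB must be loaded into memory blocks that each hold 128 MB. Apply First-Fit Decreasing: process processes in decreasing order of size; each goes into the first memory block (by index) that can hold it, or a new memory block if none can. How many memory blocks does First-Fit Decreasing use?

7

Sorted descending: 54, 54, 53, 52, 52, 51, 51, 50, 48, 47, 45, 45, 45, 42.
Put 54 MB in memory block 1; 74 MB remain.
Put 54 MB in memory block 1; 20 MB remain.
Put 53 MB in memory block 2; 75 MB remain.
Put 52 MB in memory block 2; 23 MB remain.
Put 52 MB in memory block 3; 76 MB remain.
Put 51 MB in memory block 3; 25 MB remain.
Put 51 MB in memory block 4; 77 MB remain.
Put 50 MB in memory block 4; 27 MB remain.
Put 48 MB in memory block 5; 80 MB remain.
Put 47 MB in memory block 5; 33 MB remain.
Put 45 MB in memory block 6; 83 MB remain.
Put 45 MB in memory block 6; 38 MB remain.
Put 45 MB in memory block 7; 83 MB remain.
Put 42 MB in memory block 7; 41 MB remain.
Final memory blocks: [54,54] [53,52] [52,51] [51,50] [48,47] [45,45] [45,42].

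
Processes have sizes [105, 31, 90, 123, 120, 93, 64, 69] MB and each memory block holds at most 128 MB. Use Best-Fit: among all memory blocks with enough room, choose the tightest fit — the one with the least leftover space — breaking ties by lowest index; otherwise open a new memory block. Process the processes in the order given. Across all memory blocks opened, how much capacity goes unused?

memory block 1: place 105 MB, 23 MB left
memory block 2: place 31 MB, 97 MB left
memory block 2: place 90 MB, 7 MB left
memory block 3: place 123 MB, 5 MB left
memory block 4: place 120 MB, 8 MB left
memory block 5: place 93 MB, 35 MB left
memory block 6: place 64 MB, 64 MB left
memory block 7: place 69 MB, 59 MB left
7 memory blocks × 128 MB = 896 MB; used 695 MB; unused 201 MB.

201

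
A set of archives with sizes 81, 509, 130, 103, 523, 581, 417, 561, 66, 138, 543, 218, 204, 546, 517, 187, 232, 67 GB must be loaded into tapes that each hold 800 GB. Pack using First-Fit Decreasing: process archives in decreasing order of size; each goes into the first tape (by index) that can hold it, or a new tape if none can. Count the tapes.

8 tapes

Sorted descending: 581, 561, 546, 543, 523, 517, 509, 417, 232, 218, 204, 187, 138, 130, 103, 81, 67, 66.
581 GB → tape 1 (remaining 219 GB)
561 GB → tape 2 (remaining 239 GB)
546 GB → tape 3 (remaining 254 GB)
543 GB → tape 4 (remaining 257 GB)
523 GB → tape 5 (remaining 277 GB)
517 GB → tape 6 (remaining 283 GB)
509 GB → tape 7 (remaining 291 GB)
417 GB → tape 8 (remaining 383 GB)
232 GB → tape 2 (remaining 7 GB)
218 GB → tape 1 (remaining 1 GB)
204 GB → tape 3 (remaining 50 GB)
187 GB → tape 4 (remaining 70 GB)
138 GB → tape 5 (remaining 139 GB)
130 GB → tape 5 (remaining 9 GB)
103 GB → tape 6 (remaining 180 GB)
81 GB → tape 6 (remaining 99 GB)
67 GB → tape 4 (remaining 3 GB)
66 GB → tape 6 (remaining 33 GB)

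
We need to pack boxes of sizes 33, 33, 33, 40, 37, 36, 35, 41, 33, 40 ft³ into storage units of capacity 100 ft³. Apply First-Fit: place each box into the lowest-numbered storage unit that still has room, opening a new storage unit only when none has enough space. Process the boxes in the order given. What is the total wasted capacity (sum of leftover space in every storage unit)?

139

33 ft³ → storage unit 1 (remaining 67 ft³)
33 ft³ → storage unit 1 (remaining 34 ft³)
33 ft³ → storage unit 1 (remaining 1 ft³)
40 ft³ → storage unit 2 (remaining 60 ft³)
37 ft³ → storage unit 2 (remaining 23 ft³)
36 ft³ → storage unit 3 (remaining 64 ft³)
35 ft³ → storage unit 3 (remaining 29 ft³)
41 ft³ → storage unit 4 (remaining 59 ft³)
33 ft³ → storage unit 4 (remaining 26 ft³)
40 ft³ → storage unit 5 (remaining 60 ft³)
5 storage units × 100 ft³ = 500 ft³; used 361 ft³; unused 139 ft³.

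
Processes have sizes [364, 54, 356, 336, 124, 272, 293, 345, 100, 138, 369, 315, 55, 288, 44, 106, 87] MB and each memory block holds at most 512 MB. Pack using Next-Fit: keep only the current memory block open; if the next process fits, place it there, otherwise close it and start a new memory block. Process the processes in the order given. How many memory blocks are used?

10

Put 364 MB in memory block 1; 148 MB remain.
Put 54 MB in memory block 1; 94 MB remain.
Put 356 MB in memory block 2; 156 MB remain.
Put 336 MB in memory block 3; 176 MB remain.
Put 124 MB in memory block 3; 52 MB remain.
Put 272 MB in memory block 4; 240 MB remain.
Put 293 MB in memory block 5; 219 MB remain.
Put 345 MB in memory block 6; 167 MB remain.
Put 100 MB in memory block 6; 67 MB remain.
Put 138 MB in memory block 7; 374 MB remain.
Put 369 MB in memory block 7; 5 MB remain.
Put 315 MB in memory block 8; 197 MB remain.
Put 55 MB in memory block 8; 142 MB remain.
Put 288 MB in memory block 9; 224 MB remain.
Put 44 MB in memory block 9; 180 MB remain.
Put 106 MB in memory block 9; 74 MB remain.
Put 87 MB in memory block 10; 425 MB remain.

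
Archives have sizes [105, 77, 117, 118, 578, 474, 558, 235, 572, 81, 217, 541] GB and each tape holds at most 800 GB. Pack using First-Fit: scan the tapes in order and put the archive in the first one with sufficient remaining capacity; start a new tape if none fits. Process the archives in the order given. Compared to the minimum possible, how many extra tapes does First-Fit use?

First-Fit: [105,77,117,118,235,81] [578,217] [474] [558] [572] [541] → 6 tapes.
Total size 3673 GB; any packing needs at least ⌈3673/800⌉ = 5 tapes.
An optimal packing achieves that bound: [578,217] [572,118,105] [558,235] [541,117,81] [474,77] → 5 tapes.
Excess: 6 − 5 = 1.

1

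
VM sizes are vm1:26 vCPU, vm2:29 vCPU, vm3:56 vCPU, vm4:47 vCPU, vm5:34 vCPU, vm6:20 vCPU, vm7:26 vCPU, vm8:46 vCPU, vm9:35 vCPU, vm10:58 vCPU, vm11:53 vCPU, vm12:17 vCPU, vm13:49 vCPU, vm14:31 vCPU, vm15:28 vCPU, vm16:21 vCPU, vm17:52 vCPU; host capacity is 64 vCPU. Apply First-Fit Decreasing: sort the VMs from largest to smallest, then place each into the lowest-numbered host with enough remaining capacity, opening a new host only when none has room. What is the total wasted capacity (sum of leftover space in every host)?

140

Sorted descending: 58, 56, 53, 52, 49, 47, 46, 35, 34, 31, 29, 28, 26, 26, 21, 20, 17.
host 1: place 58 vCPU, 6 vCPU left
host 2: place 56 vCPU, 8 vCPU left
host 3: place 53 vCPU, 11 vCPU left
host 4: place 52 vCPU, 12 vCPU left
host 5: place 49 vCPU, 15 vCPU left
host 6: place 47 vCPU, 17 vCPU left
host 7: place 46 vCPU, 18 vCPU left
host 8: place 35 vCPU, 29 vCPU left
host 9: place 34 vCPU, 30 vCPU left
host 10: place 31 vCPU, 33 vCPU left
host 8: place 29 vCPU, 0 vCPU left
host 9: place 28 vCPU, 2 vCPU left
host 10: place 26 vCPU, 7 vCPU left
host 11: place 26 vCPU, 38 vCPU left
host 11: place 21 vCPU, 17 vCPU left
host 12: place 20 vCPU, 44 vCPU left
host 6: place 17 vCPU, 0 vCPU left
12 hosts × 64 vCPU = 768 vCPU; used 628 vCPU; unused 140 vCPU.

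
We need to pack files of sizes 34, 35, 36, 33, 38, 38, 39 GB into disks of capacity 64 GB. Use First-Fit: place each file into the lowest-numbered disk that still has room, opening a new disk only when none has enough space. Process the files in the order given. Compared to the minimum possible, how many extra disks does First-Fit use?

First-Fit: [34] [35] [36] [33] [38] [38] [39] → 7 disks.
7 files exceed 32 GB (half the capacity), and no two of those can share a disk, so at least 7 disks are needed.
So 7 is already optimal.

0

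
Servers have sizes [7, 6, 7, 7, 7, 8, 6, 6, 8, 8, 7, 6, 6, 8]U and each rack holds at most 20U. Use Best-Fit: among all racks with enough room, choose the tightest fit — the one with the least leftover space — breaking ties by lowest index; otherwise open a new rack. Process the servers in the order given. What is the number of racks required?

6 racks

7U → rack 1 (remaining 13U)
6U → rack 1 (remaining 7U)
7U → rack 1 (remaining 0U)
7U → rack 2 (remaining 13U)
7U → rack 2 (remaining 6U)
8U → rack 3 (remaining 12U)
6U → rack 2 (remaining 0U)
6U → rack 3 (remaining 6U)
8U → rack 4 (remaining 12U)
8U → rack 4 (remaining 4U)
7U → rack 5 (remaining 13U)
6U → rack 3 (remaining 0U)
6U → rack 5 (remaining 7U)
8U → rack 6 (remaining 12U)
Final racks: [7,6,7] [7,7,6] [8,6,6] [8,8] [7,6] [8].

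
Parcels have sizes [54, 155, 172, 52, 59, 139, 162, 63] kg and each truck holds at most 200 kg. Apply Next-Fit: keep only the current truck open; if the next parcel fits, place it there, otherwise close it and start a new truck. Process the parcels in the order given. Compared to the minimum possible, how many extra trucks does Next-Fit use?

Next-Fit: [54] [155] [172] [52,59] [139] [162] [63] → 7 trucks.
Total size 856 kg; any packing needs at least ⌈856/200⌉ = 5 trucks.
An optimal packing achieves that bound: [172] [162] [155] [139,59] [63,54,52] → 5 trucks.
Excess: 7 − 5 = 2.

2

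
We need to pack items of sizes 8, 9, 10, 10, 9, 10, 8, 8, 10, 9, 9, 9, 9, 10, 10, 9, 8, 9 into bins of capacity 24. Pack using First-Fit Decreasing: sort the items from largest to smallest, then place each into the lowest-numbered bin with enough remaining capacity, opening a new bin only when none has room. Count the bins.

Sorted descending: 10, 10, 10, 10, 10, 10, 9, 9, 9, 9, 9, 9, 9, 9, 8, 8, 8, 8.
Put 10 in bin 1; 14 remain.
Put 10 in bin 1; 4 remain.
Put 10 in bin 2; 14 remain.
Put 10 in bin 2; 4 remain.
Put 10 in bin 3; 14 remain.
Put 10 in bin 3; 4 remain.
Put 9 in bin 4; 15 remain.
Put 9 in bin 4; 6 remain.
Put 9 in bin 5; 15 remain.
Put 9 in bin 5; 6 remain.
Put 9 in bin 6; 15 remain.
Put 9 in bin 6; 6 remain.
Put 9 in bin 7; 15 remain.
Put 9 in bin 7; 6 remain.
Put 8 in bin 8; 16 remain.
Put 8 in bin 8; 8 remain.
Put 8 in bin 8; 0 remain.
Put 8 in bin 9; 16 remain.
Final bins: [10,10] [10,10] [10,10] [9,9] [9,9] [9,9] [9,9] [8,8,8] [8].

9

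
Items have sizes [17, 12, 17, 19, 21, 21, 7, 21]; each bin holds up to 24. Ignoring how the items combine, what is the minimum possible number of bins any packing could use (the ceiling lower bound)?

6

Total size = 17 + 12 + 17 + 19 + 21 + 21 + 7 + 21 = 135.
⌈135 / 24⌉ = 6.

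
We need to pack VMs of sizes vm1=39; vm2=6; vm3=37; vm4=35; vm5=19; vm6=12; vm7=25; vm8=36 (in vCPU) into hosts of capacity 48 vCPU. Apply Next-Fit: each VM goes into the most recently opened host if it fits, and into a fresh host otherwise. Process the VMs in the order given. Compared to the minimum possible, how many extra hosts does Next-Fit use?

Next-Fit: [39,6] [37] [35] [19,12] [25] [36] → 6 hosts.
Total size 209 vCPU; any packing needs at least ⌈209/48⌉ = 5 hosts.
An optimal packing achieves that bound: [39,6] [37] [36,12] [35] [25,19] → 5 hosts.
Excess: 6 − 5 = 1.

1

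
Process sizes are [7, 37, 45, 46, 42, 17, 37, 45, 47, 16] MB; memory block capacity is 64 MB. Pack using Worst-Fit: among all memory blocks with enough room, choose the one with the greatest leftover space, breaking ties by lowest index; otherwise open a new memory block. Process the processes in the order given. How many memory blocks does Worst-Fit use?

7 memory blocks

memory block 1: place 7 MB, 57 MB left
memory block 1: place 37 MB, 20 MB left
memory block 2: place 45 MB, 19 MB left
memory block 3: place 46 MB, 18 MB left
memory block 4: place 42 MB, 22 MB left
memory block 4: place 17 MB, 5 MB left
memory block 5: place 37 MB, 27 MB left
memory block 6: place 45 MB, 19 MB left
memory block 7: place 47 MB, 17 MB left
memory block 5: place 16 MB, 11 MB left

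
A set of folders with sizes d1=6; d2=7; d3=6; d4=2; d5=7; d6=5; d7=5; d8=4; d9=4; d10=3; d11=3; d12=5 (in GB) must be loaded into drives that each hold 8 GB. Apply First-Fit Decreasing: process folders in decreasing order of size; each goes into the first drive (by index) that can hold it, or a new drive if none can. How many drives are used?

Sorted descending: 7, 7, 6, 6, 5, 5, 5, 4, 4, 3, 3, 2.
Put 7 GB in drive 1; 1 GB remain.
Put 7 GB in drive 2; 1 GB remain.
Put 6 GB in drive 3; 2 GB remain.
Put 6 GB in drive 4; 2 GB remain.
Put 5 GB in drive 5; 3 GB remain.
Put 5 GB in drive 6; 3 GB remain.
Put 5 GB in drive 7; 3 GB remain.
Put 4 GB in drive 8; 4 GB remain.
Put 4 GB in drive 8; 0 GB remain.
Put 3 GB in drive 5; 0 GB remain.
Put 3 GB in drive 6; 0 GB remain.
Put 2 GB in drive 3; 0 GB remain.

8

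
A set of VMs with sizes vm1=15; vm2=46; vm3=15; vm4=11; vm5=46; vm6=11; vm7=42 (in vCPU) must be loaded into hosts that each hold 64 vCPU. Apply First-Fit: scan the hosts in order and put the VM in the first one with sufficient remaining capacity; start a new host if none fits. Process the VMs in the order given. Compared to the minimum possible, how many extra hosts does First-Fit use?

1

First-Fit: [15,46] [15,11,11] [46] [42] → 4 hosts.
Total size 186 vCPU; any packing needs at least ⌈186/64⌉ = 3 hosts.
An optimal packing achieves that bound: [46,15] [46,15] [42,11,11] → 3 hosts.
Excess: 4 − 3 = 1.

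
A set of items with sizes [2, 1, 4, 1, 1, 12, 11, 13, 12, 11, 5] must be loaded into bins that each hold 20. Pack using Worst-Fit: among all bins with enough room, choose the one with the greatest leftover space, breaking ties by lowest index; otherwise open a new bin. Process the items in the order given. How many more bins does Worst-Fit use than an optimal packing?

0

Worst-Fit: [2,1,4,1,1,11] [12] [13] [12] [11,5] → 5 bins.
5 items exceed 10 (half the capacity), and no two of those can share a bin, so at least 5 bins are needed.
So 5 is already optimal.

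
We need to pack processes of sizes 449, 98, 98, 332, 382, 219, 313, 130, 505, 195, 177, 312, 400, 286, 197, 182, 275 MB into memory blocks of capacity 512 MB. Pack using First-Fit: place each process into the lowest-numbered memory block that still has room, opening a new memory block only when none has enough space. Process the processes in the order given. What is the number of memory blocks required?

10

449 MB → memory block 1 (remaining 63 MB)
98 MB → memory block 2 (remaining 414 MB)
98 MB → memory block 2 (remaining 316 MB)
332 MB → memory block 3 (remaining 180 MB)
382 MB → memory block 4 (remaining 130 MB)
219 MB → memory block 2 (remaining 97 MB)
313 MB → memory block 5 (remaining 199 MB)
130 MB → memory block 3 (remaining 50 MB)
505 MB → memory block 6 (remaining 7 MB)
195 MB → memory block 5 (remaining 4 MB)
177 MB → memory block 7 (remaining 335 MB)
312 MB → memory block 7 (remaining 23 MB)
400 MB → memory block 8 (remaining 112 MB)
286 MB → memory block 9 (remaining 226 MB)
197 MB → memory block 9 (remaining 29 MB)
182 MB → memory block 10 (remaining 330 MB)
275 MB → memory block 10 (remaining 55 MB)
Final memory blocks: [449] [98,98,219] [332,130] [382] [313,195] [505] [177,312] [400] [286,197] [182,275].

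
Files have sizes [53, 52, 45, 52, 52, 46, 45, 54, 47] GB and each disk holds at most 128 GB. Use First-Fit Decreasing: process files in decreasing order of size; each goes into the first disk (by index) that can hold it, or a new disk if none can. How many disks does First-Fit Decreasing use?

5 disks

Sorted descending: 54, 53, 52, 52, 52, 47, 46, 45, 45.
disk 1: place 54 GB, 74 GB left
disk 1: place 53 GB, 21 GB left
disk 2: place 52 GB, 76 GB left
disk 2: place 52 GB, 24 GB left
disk 3: place 52 GB, 76 GB left
disk 3: place 47 GB, 29 GB left
disk 4: place 46 GB, 82 GB left
disk 4: place 45 GB, 37 GB left
disk 5: place 45 GB, 83 GB left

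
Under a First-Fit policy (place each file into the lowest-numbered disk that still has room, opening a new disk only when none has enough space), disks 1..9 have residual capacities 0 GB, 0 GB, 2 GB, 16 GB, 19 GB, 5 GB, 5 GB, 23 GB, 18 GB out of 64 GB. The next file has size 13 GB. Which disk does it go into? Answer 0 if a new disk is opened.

Disks with room: disk 4 (16 GB), disk 5 (19 GB), disk 8 (23 GB), disk 9 (18 GB).
The first with room is disk 4.

4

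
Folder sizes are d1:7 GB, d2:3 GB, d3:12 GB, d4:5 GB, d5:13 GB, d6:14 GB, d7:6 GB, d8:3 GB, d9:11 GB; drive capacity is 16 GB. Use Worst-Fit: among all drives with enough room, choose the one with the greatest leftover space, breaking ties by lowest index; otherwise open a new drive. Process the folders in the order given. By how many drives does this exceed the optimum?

1

Worst-Fit: [7,3,5] [12] [13] [14] [6,3] [11] → 6 drives.
Total size 74 GB; any packing needs at least ⌈74/16⌉ = 5 drives.
An optimal packing achieves that bound: [14] [13,3] [12,3] [11,5] [7,6] → 5 drives.
Excess: 6 − 5 = 1.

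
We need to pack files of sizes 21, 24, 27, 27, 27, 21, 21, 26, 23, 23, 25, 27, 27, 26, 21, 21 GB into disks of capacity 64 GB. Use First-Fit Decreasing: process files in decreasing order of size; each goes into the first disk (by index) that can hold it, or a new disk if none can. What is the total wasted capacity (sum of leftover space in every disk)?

125

Sorted descending: 27, 27, 27, 27, 27, 26, 26, 25, 24, 23, 23, 21, 21, 21, 21, 21.
27 GB → disk 1 (remaining 37 GB)
27 GB → disk 1 (remaining 10 GB)
27 GB → disk 2 (remaining 37 GB)
27 GB → disk 2 (remaining 10 GB)
27 GB → disk 3 (remaining 37 GB)
26 GB → disk 3 (remaining 11 GB)
26 GB → disk 4 (remaining 38 GB)
25 GB → disk 4 (remaining 13 GB)
24 GB → disk 5 (remaining 40 GB)
23 GB → disk 5 (remaining 17 GB)
23 GB → disk 6 (remaining 41 GB)
21 GB → disk 6 (remaining 20 GB)
21 GB → disk 7 (remaining 43 GB)
21 GB → disk 7 (remaining 22 GB)
21 GB → disk 7 (remaining 1 GB)
21 GB → disk 8 (remaining 43 GB)
8 disks × 64 GB = 512 GB; used 387 GB; unused 125 GB.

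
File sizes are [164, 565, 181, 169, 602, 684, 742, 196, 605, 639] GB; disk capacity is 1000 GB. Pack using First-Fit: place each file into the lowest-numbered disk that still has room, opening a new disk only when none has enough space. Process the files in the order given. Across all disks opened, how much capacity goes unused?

1453

164 GB → disk 1 (remaining 836 GB)
565 GB → disk 1 (remaining 271 GB)
181 GB → disk 1 (remaining 90 GB)
169 GB → disk 2 (remaining 831 GB)
602 GB → disk 2 (remaining 229 GB)
684 GB → disk 3 (remaining 316 GB)
742 GB → disk 4 (remaining 258 GB)
196 GB → disk 2 (remaining 33 GB)
605 GB → disk 5 (remaining 395 GB)
639 GB → disk 6 (remaining 361 GB)
6 disks × 1000 GB = 6000 GB; used 4547 GB; unused 1453 GB.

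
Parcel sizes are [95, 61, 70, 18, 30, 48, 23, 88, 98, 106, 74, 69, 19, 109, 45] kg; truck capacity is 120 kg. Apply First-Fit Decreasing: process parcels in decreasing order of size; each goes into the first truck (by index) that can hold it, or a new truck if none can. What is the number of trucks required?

9 trucks

Sorted descending: 109, 106, 98, 95, 88, 74, 70, 69, 61, 48, 45, 30, 23, 19, 18.
truck 1: place 109 kg, 11 kg left
truck 2: place 106 kg, 14 kg left
truck 3: place 98 kg, 22 kg left
truck 4: place 95 kg, 25 kg left
truck 5: place 88 kg, 32 kg left
truck 6: place 74 kg, 46 kg left
truck 7: place 70 kg, 50 kg left
truck 8: place 69 kg, 51 kg left
truck 9: place 61 kg, 59 kg left
truck 7: place 48 kg, 2 kg left
truck 6: place 45 kg, 1 kg left
truck 5: place 30 kg, 2 kg left
truck 4: place 23 kg, 2 kg left
truck 3: place 19 kg, 3 kg left
truck 8: place 18 kg, 33 kg left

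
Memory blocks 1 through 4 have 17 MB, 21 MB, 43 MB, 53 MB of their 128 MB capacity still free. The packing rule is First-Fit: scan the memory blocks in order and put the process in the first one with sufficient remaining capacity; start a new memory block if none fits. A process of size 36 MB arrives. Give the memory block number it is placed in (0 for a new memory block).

Memory blocks with room: memory block 3 (43 MB), memory block 4 (53 MB).
The first with room is memory block 3.

3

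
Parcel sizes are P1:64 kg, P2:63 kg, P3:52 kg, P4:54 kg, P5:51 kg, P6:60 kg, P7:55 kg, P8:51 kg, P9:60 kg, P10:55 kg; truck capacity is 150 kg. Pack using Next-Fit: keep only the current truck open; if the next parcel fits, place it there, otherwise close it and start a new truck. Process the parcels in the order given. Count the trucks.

P1 (64 kg) → truck 1 (remaining 86 kg)
P2 (63 kg) → truck 1 (remaining 23 kg)
P3 (52 kg) → truck 2 (remaining 98 kg)
P4 (54 kg) → truck 2 (remaining 44 kg)
P5 (51 kg) → truck 3 (remaining 99 kg)
P6 (60 kg) → truck 3 (remaining 39 kg)
P7 (55 kg) → truck 4 (remaining 95 kg)
P8 (51 kg) → truck 4 (remaining 44 kg)
P9 (60 kg) → truck 5 (remaining 90 kg)
P10 (55 kg) → truck 5 (remaining 35 kg)

5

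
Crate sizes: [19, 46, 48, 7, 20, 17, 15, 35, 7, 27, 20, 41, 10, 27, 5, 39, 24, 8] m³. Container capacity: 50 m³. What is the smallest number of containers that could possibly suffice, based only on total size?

9

Total size = 19 + 46 + 48 + 7 + 20 + 17 + 15 + 35 + 7 + 27 + 20 + 41 + 10 + 27 + 5 + 39 + 24 + 8 = 415 m³.
⌈415 / 50⌉ = 9.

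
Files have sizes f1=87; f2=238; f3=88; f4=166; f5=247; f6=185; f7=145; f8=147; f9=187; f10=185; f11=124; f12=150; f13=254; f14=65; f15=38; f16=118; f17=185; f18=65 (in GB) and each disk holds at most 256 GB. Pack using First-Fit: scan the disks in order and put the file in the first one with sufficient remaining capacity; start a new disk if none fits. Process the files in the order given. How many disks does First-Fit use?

Put f1 (87 GB) in disk 1; 169 GB remain.
Put f2 (238 GB) in disk 2; 18 GB remain.
Put f3 (88 GB) in disk 1; 81 GB remain.
Put f4 (166 GB) in disk 3; 90 GB remain.
Put f5 (247 GB) in disk 4; 9 GB remain.
Put f6 (185 GB) in disk 5; 71 GB remain.
Put f7 (145 GB) in disk 6; 111 GB remain.
Put f8 (147 GB) in disk 7; 109 GB remain.
Put f9 (187 GB) in disk 8; 69 GB remain.
Put f10 (185 GB) in disk 9; 71 GB remain.
Put f11 (124 GB) in disk 10; 132 GB remain.
Put f12 (150 GB) in disk 11; 106 GB remain.
Put f13 (254 GB) in disk 12; 2 GB remain.
Put f14 (65 GB) in disk 1; 16 GB remain.
Put f15 (38 GB) in disk 3; 52 GB remain.
Put f16 (118 GB) in disk 10; 14 GB remain.
Put f17 (185 GB) in disk 13; 71 GB remain.
Put f18 (65 GB) in disk 5; 6 GB remain.
Final disks: [87,88,65] [238] [166,38] [247] [185,65] [145] [147] [187] [185] [124,118] [150] [254] [185].

13 disks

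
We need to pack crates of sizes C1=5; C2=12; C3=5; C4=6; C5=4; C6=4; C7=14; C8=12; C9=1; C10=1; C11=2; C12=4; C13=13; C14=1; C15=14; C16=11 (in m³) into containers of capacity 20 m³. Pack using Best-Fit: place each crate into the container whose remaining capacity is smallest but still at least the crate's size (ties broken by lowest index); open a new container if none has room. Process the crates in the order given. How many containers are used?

Put C1 (5 m³) in container 1; 15 m³ remain.
Put C2 (12 m³) in container 1; 3 m³ remain.
Put C3 (5 m³) in container 2; 15 m³ remain.
Put C4 (6 m³) in container 2; 9 m³ remain.
Put C5 (4 m³) in container 2; 5 m³ remain.
Put C6 (4 m³) in container 2; 1 m³ remain.
Put C7 (14 m³) in container 3; 6 m³ remain.
Put C8 (12 m³) in container 4; 8 m³ remain.
Put C9 (1 m³) in container 2; 0 m³ remain.
Put C10 (1 m³) in container 1; 2 m³ remain.
Put C11 (2 m³) in container 1; 0 m³ remain.
Put C12 (4 m³) in container 3; 2 m³ remain.
Put C13 (13 m³) in container 5; 7 m³ remain.
Put C14 (1 m³) in container 3; 1 m³ remain.
Put C15 (14 m³) in container 6; 6 m³ remain.
Put C16 (11 m³) in container 7; 9 m³ remain.
Final containers: [5,12,1,2] [5,6,4,4,1] [14,4,1] [12] [13] [14] [11].

7 containers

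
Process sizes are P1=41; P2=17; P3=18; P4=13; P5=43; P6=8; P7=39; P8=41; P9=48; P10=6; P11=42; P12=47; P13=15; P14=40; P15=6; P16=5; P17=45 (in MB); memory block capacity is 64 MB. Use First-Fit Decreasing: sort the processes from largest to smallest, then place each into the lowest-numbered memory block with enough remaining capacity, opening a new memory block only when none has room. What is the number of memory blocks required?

9 memory blocks

Sorted descending: 48, 47, 45, 43, 42, 41, 41, 40, 39, 18, 17, 15, 13, 8, 6, 6, 5.
Put 48 MB in memory block 1; 16 MB remain.
Put 47 MB in memory block 2; 17 MB remain.
Put 45 MB in memory block 3; 19 MB remain.
Put 43 MB in memory block 4; 21 MB remain.
Put 42 MB in memory block 5; 22 MB remain.
Put 41 MB in memory block 6; 23 MB remain.
Put 41 MB in memory block 7; 23 MB remain.
Put 40 MB in memory block 8; 24 MB remain.
Put 39 MB in memory block 9; 25 MB remain.
Put 18 MB in memory block 3; 1 MB remain.
Put 17 MB in memory block 2; 0 MB remain.
Put 15 MB in memory block 1; 1 MB remain.
Put 13 MB in memory block 4; 8 MB remain.
Put 8 MB in memory block 4; 0 MB remain.
Put 6 MB in memory block 5; 16 MB remain.
Put 6 MB in memory block 5; 10 MB remain.
Put 5 MB in memory block 5; 5 MB remain.
Final memory blocks: [48,15] [47,17] [45,18] [43,13,8] [42,6,6,5] [41] [41] [40] [39].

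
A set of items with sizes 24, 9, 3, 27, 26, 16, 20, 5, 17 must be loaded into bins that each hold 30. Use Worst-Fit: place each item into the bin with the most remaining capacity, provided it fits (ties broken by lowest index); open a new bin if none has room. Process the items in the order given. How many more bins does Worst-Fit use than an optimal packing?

Worst-Fit: [24] [9,3,16] [27] [26] [20,5] [17] → 6 bins.
6 items exceed 15 (half the capacity), and no two of those can share a bin, so at least 6 bins are needed.
So 6 is already optimal.

0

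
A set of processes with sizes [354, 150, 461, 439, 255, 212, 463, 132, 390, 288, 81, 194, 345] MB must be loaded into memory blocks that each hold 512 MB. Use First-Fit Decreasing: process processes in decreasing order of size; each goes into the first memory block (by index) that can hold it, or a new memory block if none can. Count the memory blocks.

8 memory blocks

Sorted descending: 463, 461, 439, 390, 354, 345, 288, 255, 212, 194, 150, 132, 81.
memory block 1: place 463 MB, 49 MB left
memory block 2: place 461 MB, 51 MB left
memory block 3: place 439 MB, 73 MB left
memory block 4: place 390 MB, 122 MB left
memory block 5: place 354 MB, 158 MB left
memory block 6: place 345 MB, 167 MB left
memory block 7: place 288 MB, 224 MB left
memory block 8: place 255 MB, 257 MB left
memory block 7: place 212 MB, 12 MB left
memory block 8: place 194 MB, 63 MB left
memory block 5: place 150 MB, 8 MB left
memory block 6: place 132 MB, 35 MB left
memory block 4: place 81 MB, 41 MB left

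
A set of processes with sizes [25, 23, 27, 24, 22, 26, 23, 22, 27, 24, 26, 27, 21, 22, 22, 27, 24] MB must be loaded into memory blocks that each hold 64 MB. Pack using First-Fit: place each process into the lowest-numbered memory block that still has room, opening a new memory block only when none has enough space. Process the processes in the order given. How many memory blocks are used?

25 MB → memory block 1 (remaining 39 MB)
23 MB → memory block 1 (remaining 16 MB)
27 MB → memory block 2 (remaining 37 MB)
24 MB → memory block 2 (remaining 13 MB)
22 MB → memory block 3 (remaining 42 MB)
26 MB → memory block 3 (remaining 16 MB)
23 MB → memory block 4 (remaining 41 MB)
22 MB → memory block 4 (remaining 19 MB)
27 MB → memory block 5 (remaining 37 MB)
24 MB → memory block 5 (remaining 13 MB)
26 MB → memory block 6 (remaining 38 MB)
27 MB → memory block 6 (remaining 11 MB)
21 MB → memory block 7 (remaining 43 MB)
22 MB → memory block 7 (remaining 21 MB)
22 MB → memory block 8 (remaining 42 MB)
27 MB → memory block 8 (remaining 15 MB)
24 MB → memory block 9 (remaining 40 MB)

9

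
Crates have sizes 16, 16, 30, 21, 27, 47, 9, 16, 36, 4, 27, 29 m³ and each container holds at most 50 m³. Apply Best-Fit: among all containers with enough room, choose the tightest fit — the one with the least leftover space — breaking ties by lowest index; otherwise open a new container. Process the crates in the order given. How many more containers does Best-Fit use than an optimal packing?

Best-Fit: [16,16,9] [30,16,4] [21,27] [47] [36] [27] [29] → 7 containers.
Total size 278 m³; any packing needs at least ⌈278/50⌉ = 6 containers.
An optimal packing achieves that bound: [47] [36,9,4] [30,16] [29,21] [27,16] [27,16] → 6 containers.
Excess: 7 − 6 = 1.

1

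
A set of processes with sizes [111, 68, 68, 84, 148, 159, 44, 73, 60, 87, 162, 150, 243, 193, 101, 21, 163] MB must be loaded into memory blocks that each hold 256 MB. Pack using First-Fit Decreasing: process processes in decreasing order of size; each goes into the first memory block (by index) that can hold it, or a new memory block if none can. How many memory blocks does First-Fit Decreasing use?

Sorted descending: 243, 193, 163, 162, 159, 150, 148, 111, 101, 87, 84, 73, 68, 68, 60, 44, 21.
Put 243 MB in memory block 1; 13 MB remain.
Put 193 MB in memory block 2; 63 MB remain.
Put 163 MB in memory block 3; 93 MB remain.
Put 162 MB in memory block 4; 94 MB remain.
Put 159 MB in memory block 5; 97 MB remain.
Put 150 MB in memory block 6; 106 MB remain.
Put 148 MB in memory block 7; 108 MB remain.
Put 111 MB in memory block 8; 145 MB remain.
Put 101 MB in memory block 6; 5 MB remain.
Put 87 MB in memory block 3; 6 MB remain.
Put 84 MB in memory block 4; 10 MB remain.
Put 73 MB in memory block 5; 24 MB remain.
Put 68 MB in memory block 7; 40 MB remain.
Put 68 MB in memory block 8; 77 MB remain.
Put 60 MB in memory block 2; 3 MB remain.
Put 44 MB in memory block 8; 33 MB remain.
Put 21 MB in memory block 5; 3 MB remain.

8 memory blocks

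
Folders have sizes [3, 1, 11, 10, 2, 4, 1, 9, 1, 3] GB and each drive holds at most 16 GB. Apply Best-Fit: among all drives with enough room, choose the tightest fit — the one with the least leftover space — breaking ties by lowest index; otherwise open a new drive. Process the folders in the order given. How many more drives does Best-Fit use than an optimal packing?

0

Best-Fit: [3,1,11,1] [10,2,4] [9,1,3] → 3 drives.
Total size 45 GB; any packing needs at least ⌈45/16⌉ = 3 drives.
So 3 is already optimal.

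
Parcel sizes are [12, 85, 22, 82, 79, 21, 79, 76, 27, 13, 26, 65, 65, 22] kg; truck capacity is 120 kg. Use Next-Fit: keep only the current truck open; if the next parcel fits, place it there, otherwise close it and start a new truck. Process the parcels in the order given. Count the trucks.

7 trucks

truck 1: place 12 kg, 108 kg left
truck 1: place 85 kg, 23 kg left
truck 1: place 22 kg, 1 kg left
truck 2: place 82 kg, 38 kg left
truck 3: place 79 kg, 41 kg left
truck 3: place 21 kg, 20 kg left
truck 4: place 79 kg, 41 kg left
truck 5: place 76 kg, 44 kg left
truck 5: place 27 kg, 17 kg left
truck 5: place 13 kg, 4 kg left
truck 6: place 26 kg, 94 kg left
truck 6: place 65 kg, 29 kg left
truck 7: place 65 kg, 55 kg left
truck 7: place 22 kg, 33 kg left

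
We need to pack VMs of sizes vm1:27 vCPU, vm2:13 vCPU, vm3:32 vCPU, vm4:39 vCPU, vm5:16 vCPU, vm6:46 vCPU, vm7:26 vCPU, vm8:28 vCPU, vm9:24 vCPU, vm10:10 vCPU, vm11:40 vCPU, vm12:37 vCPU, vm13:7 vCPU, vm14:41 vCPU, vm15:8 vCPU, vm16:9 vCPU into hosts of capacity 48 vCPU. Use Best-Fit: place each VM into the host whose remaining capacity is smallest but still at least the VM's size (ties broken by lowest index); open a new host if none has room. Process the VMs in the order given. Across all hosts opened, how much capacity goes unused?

Put vm1 (27 vCPU) in host 1; 21 vCPU remain.
Put vm2 (13 vCPU) in host 1; 8 vCPU remain.
Put vm3 (32 vCPU) in host 2; 16 vCPU remain.
Put vm4 (39 vCPU) in host 3; 9 vCPU remain.
Put vm5 (16 vCPU) in host 2; 0 vCPU remain.
Put vm6 (46 vCPU) in host 4; 2 vCPU remain.
Put vm7 (26 vCPU) in host 5; 22 vCPU remain.
Put vm8 (28 vCPU) in host 6; 20 vCPU remain.
Put vm9 (24 vCPU) in host 7; 24 vCPU remain.
Put vm10 (10 vCPU) in host 6; 10 vCPU remain.
Put vm11 (40 vCPU) in host 8; 8 vCPU remain.
Put vm12 (37 vCPU) in host 9; 11 vCPU remain.
Put vm13 (7 vCPU) in host 1; 1 vCPU remain.
Put vm14 (41 vCPU) in host 10; 7 vCPU remain.
Put vm15 (8 vCPU) in host 8; 0 vCPU remain.
Put vm16 (9 vCPU) in host 3; 0 vCPU remain.
10 hosts × 48 vCPU = 480 vCPU; used 403 vCPU; unused 77 vCPU.

77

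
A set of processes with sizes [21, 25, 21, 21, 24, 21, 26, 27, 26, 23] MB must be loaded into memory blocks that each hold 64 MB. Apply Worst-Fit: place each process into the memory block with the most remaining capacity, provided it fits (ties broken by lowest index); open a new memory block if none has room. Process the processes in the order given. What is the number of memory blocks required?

5

21 MB → memory block 1 (remaining 43 MB)
25 MB → memory block 1 (remaining 18 MB)
21 MB → memory block 2 (remaining 43 MB)
21 MB → memory block 2 (remaining 22 MB)
24 MB → memory block 3 (remaining 40 MB)
21 MB → memory block 3 (remaining 19 MB)
26 MB → memory block 4 (remaining 38 MB)
27 MB → memory block 4 (remaining 11 MB)
26 MB → memory block 5 (remaining 38 MB)
23 MB → memory block 5 (remaining 15 MB)
Final memory blocks: [21,25] [21,21] [24,21] [26,27] [26,23].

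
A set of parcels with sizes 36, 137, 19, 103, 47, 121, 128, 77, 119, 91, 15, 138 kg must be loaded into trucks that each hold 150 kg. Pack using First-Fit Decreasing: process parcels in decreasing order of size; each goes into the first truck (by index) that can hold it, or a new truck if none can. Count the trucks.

8

Sorted descending: 138, 137, 128, 121, 119, 103, 91, 77, 47, 36, 19, 15.
138 kg → truck 1 (remaining 12 kg)
137 kg → truck 2 (remaining 13 kg)
128 kg → truck 3 (remaining 22 kg)
121 kg → truck 4 (remaining 29 kg)
119 kg → truck 5 (remaining 31 kg)
103 kg → truck 6 (remaining 47 kg)
91 kg → truck 7 (remaining 59 kg)
77 kg → truck 8 (remaining 73 kg)
47 kg → truck 6 (remaining 0 kg)
36 kg → truck 7 (remaining 23 kg)
19 kg → truck 3 (remaining 3 kg)
15 kg → truck 4 (remaining 14 kg)
Final trucks: [138] [137] [128,19] [121,15] [119] [103,47] [91,36] [77].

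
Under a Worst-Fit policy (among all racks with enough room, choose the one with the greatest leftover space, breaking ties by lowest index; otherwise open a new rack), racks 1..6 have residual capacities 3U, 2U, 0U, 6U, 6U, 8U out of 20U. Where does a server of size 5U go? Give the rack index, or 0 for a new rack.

6

Racks with room: rack 4 (6U), rack 5 (6U), rack 6 (8U).
Most room is rack 6 with 8U free.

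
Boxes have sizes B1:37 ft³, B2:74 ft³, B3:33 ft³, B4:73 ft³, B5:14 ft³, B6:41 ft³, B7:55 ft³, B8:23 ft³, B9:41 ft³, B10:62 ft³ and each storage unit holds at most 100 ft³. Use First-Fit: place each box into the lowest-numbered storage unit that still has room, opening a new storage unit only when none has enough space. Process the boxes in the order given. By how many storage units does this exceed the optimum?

First-Fit: [37,33,14] [74,23] [73] [41,55] [41] [62] → 6 storage units.
Total size 453 ft³; any packing needs at least ⌈453/100⌉ = 5 storage units.
An optimal packing achieves that bound: [74,23] [73,14] [62,37] [55,41] [41,33] → 5 storage units.
Excess: 6 − 5 = 1.

1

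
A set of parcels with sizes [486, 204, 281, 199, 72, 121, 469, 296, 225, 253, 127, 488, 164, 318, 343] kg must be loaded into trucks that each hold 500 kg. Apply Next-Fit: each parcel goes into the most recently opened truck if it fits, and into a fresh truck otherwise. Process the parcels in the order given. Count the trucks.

10

Put 486 kg in truck 1; 14 kg remain.
Put 204 kg in truck 2; 296 kg remain.
Put 281 kg in truck 2; 15 kg remain.
Put 199 kg in truck 3; 301 kg remain.
Put 72 kg in truck 3; 229 kg remain.
Put 121 kg in truck 3; 108 kg remain.
Put 469 kg in truck 4; 31 kg remain.
Put 296 kg in truck 5; 204 kg remain.
Put 225 kg in truck 6; 275 kg remain.
Put 253 kg in truck 6; 22 kg remain.
Put 127 kg in truck 7; 373 kg remain.
Put 488 kg in truck 8; 12 kg remain.
Put 164 kg in truck 9; 336 kg remain.
Put 318 kg in truck 9; 18 kg remain.
Put 343 kg in truck 10; 157 kg remain.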